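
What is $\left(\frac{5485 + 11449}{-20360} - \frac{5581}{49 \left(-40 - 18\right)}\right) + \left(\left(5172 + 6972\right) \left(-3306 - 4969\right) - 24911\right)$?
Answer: $- \frac{1454049718117897}{14465780} \approx -1.0052 \cdot 10^{8}$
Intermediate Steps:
$\left(\frac{5485 + 11449}{-20360} - \frac{5581}{49 \left(-40 - 18\right)}\right) + \left(\left(5172 + 6972\right) \left(-3306 - 4969\right) - 24911\right) = \left(16934 \left(- \frac{1}{20360}\right) - \frac{5581}{49 \left(-58\right)}\right) + \left(12144 \left(-8275\right) - 24911\right) = \left(- \frac{8467}{10180} - \frac{5581}{-2842}\right) - 100516511 = \left(- \frac{8467}{10180} - - \frac{5581}{2842}\right) - 100516511 = \left(- \frac{8467}{10180} + \frac{5581}{2842}\right) - 100516511 = \frac{16375683}{14465780} - 100516511 = - \frac{1454049718117897}{14465780}$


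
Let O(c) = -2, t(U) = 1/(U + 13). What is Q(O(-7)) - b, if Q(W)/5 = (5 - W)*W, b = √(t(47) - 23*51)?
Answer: -70 - I*√1055685/30 ≈ -70.0 - 34.249*I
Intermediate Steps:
t(U) = 1/(13 + U)
b = I*√1055685/30 (b = √(1/(13 + 47) - 23*51) = √(1/60 - 1173) = √(-70379/60) = I*√1055685/30 ≈ 34.249*I)
Q(W) = 5*W*(5 - W) (Q(W) = 5*((5 - W)*W) = 5*(W*(5 - W)) = 5*W*(5 - W))
Q(O(-7)) - b = 5*(-2)*(5 - 1*(-2)) - I*√1055685/30 = 5*(-2)*(5 + 2) - I*√1055685/30 = 5*(-2)*7 - I*√1055685/30 = -70 - I*√1055685/30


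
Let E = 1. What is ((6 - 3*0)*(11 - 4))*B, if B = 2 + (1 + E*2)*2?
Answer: 336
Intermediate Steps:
B = 8 (B = 2 + (1 + 1*2)*2 = 2 + (1 + 2)*2 = 2 + 3*2 = 2 + 6 = 8)
((6 - 3*0)*(11 - 4))*B = ((6 - 3*0)*(11 - 4))*8 = ((6 + 0)*7)*8 = (6*7)*8 = 42*8 = 336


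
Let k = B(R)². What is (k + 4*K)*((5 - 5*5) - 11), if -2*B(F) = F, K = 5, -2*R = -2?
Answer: -2511/4 ≈ -627.75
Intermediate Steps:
R = 1 (R = -½*(-2) = 1)
B(F) = -F/2
k = ¼ (k = (-½*1)² = (-½)² = ¼ ≈ 0.25000)
(k + 4*K)*((5 - 5*5) - 11) = (¼ + 4*5)*((5 - 5*5) - 11) = (¼ + 20)*((5 - 25) - 11) = 81*(-20 - 11)/4 = (81/4)*(-31) = -2511/4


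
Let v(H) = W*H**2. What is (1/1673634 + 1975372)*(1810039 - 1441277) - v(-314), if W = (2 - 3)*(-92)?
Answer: 609565166825438725/836817 ≈ 7.2843e+11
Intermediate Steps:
W = 92 (W = -1*(-92) = 92)
v(H) = 92*H**2
(1/1673634 + 1975372)*(1810039 - 1441277) - v(-314) = (1/1673634 + 1975372)*(1810039 - 1441277) - 92*(-314)**2 = (1/1673634 + 1975372)*368762 - 92*98596 = (3306049741849/1673634)*368762 - 1*9070832 = 609572757451860469/836817 - 9070832 = 609565166825438725/836817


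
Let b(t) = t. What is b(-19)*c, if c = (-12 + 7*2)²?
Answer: -76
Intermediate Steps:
c = 4 (c = (-12 + 14)² = 2² = 4)
b(-19)*c = -19*4 = -76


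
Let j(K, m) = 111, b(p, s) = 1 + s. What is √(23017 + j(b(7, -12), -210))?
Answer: 14*√118 ≈ 152.08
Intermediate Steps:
√(23017 + j(b(7, -12), -210)) = √(23017 + 111) = √23128 = 14*√118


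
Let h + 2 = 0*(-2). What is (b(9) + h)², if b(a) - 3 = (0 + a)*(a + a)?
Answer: 26569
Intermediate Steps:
h = -2 (h = -2 + 0*(-2) = -2 + 0 = -2)
b(a) = 3 + 2*a² (b(a) = 3 + (0 + a)*(a + a) = 3 + a*(2*a) = 3 + 2*a²)
(b(9) + h)² = ((3 + 2*9²) - 2)² = ((3 + 2*81) - 2)² = ((3 + 162) - 2)² = (165 - 2)² = 163² = 26569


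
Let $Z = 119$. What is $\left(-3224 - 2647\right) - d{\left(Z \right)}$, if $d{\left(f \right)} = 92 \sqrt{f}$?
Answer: $-5871 - 92 \sqrt{119} \approx -6874.6$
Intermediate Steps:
$\left(-3224 - 2647\right) - d{\left(Z \right)} = \left(-3224 - 2647\right) - 92 \sqrt{119} = -5871 - 92 \sqrt{119}$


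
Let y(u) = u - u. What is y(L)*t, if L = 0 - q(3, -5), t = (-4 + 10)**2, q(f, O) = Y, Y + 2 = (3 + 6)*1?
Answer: 0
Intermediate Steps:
Y = 7 (Y = -2 + (3 + 6)*1 = -2 + 9*1 = -2 + 9 = 7)
q(f, O) = 7
t = 36 (t = 6**2 = 36)
L = -7 (L = 0 - 1*7 = 0 - 7 = -7)
y(u) = 0
y(L)*t = 0*36 = 0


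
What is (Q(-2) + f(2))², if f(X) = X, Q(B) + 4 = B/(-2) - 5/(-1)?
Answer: 16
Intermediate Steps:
Q(B) = 1 - B/2 (Q(B) = -4 + (B/(-2) - 5/(-1)) = -4 + (B*(-½) - 5*(-1)) = -4 + (-B/2 + 5) = -4 + (5 - B/2) = 1 - B/2)
(Q(-2) + f(2))² = ((1 - ½*(-2)) + 2)² = ((1 + 1) + 2)² = (2 + 2)² = 4² = 16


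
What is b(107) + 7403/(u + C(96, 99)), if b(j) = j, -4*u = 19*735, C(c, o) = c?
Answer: 1423555/13581 ≈ 104.82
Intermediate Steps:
u = -13965/4 (u = -19*735/4 = -¼*13965 = -13965/4 ≈ -3491.3)
b(107) + 7403/(u + C(96, 99)) = 107 + 7403/(-13965/4 + 96) = 107 + 7403/(-13581/4) = 107 + 7403*(-4/13581) = 107 - 29612/13581 = 1423555/13581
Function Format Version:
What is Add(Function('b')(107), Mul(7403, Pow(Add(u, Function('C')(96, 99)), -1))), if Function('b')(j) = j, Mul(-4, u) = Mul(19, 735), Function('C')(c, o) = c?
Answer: Rational(1423555, 13581) ≈ 104.82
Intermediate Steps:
u = Rational(-13965, 4) (u = Mul(Rational(-1, 4), Mul(19, 735)) = Mul(Rational(-1, 4), 13965) = Rational(-13965, 4) ≈ -3491.3)
Add(Function('b')(107), Mul(7403, Pow(Add(u, Function('C')(96, 99)), -1))) = Add(107, Mul(7403, Pow(Add(Rational(-13965, 4), 96), -1))) = Add(107, Mul(7403, Pow(Rational(-13581, 4), -1))) = Add(107, Mul(7403, Rational(-4, 13581))) = Add(107, Rational(-29612, 13581)) = Rational(1423555, 13581)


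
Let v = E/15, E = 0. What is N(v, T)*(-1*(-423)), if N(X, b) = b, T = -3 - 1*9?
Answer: -5076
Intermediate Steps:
T = -12 (T = -3 - 9 = -12)
v = 0 (v = 0/15 = 0*(1/15) = 0)
N(v, T)*(-1*(-423)) = -(-12)*(-423) = -12*423 = -5076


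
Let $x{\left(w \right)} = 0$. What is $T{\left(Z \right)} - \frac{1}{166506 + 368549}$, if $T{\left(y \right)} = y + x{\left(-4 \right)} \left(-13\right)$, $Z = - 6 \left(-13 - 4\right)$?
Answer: $\frac{54575609}{535055} \approx 102.0$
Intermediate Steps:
$Z = 102$ ($Z = \left(-6\right) \left(-17\right) = 102$)
$T{\left(y \right)} = y$ ($T{\left(y \right)} = y + 0 \left(-13\right) = y + 0 = y$)
$T{\left(Z \right)} - \frac{1}{166506 + 368549} = 102 - \frac{1}{166506 + 368549} = 102 - \frac{1}{535055} = \frac{54575609}{535055}$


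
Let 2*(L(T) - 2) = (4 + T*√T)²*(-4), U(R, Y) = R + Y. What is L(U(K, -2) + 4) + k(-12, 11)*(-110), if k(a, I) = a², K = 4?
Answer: -16302 - 96*√6 ≈ -16537.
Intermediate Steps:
L(T) = 2 - 2*(4 + T^(3/2))² (L(T) = 2 + ((4 + T*√T)²*(-4))/2 = 2 + ((4 + T^(3/2))²*(-4))/2 = 2 + (-4*(4 + T^(3/2))²)/2 = 2 - 2*(4 + T^(3/2))²)
L(U(K, -2) + 4) + k(-12, 11)*(-110) = (2 - 2*(4 + ((4 - 2) + 4)^(3/2))²) + (-12)²*(-110) = (2 - 2*(4 + (2 + 4)^(3/2))²) + 144*(-110) = (2 - 2*(4 + 6^(3/2))²) - 15840 = (2 - 2*(4 + 6*√6)²) - 15840 = -15838 - 2*(4 + 6*√6)²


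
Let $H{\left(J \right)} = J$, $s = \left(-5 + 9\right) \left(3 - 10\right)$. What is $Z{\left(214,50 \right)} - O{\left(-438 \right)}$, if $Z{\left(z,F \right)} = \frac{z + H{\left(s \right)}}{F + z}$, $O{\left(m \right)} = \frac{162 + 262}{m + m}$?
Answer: $\frac{11453}{9636} \approx 1.1886$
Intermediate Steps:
$s = -28$ ($s = 4 \left(-7\right) = -28$)
$O{\left(m \right)} = \frac{212}{m}$ ($O{\left(m \right)} = \frac{424}{2 m} = 424 \frac{1}{2 m} = \frac{212}{m}$)
$Z{\left(z,F \right)} = \frac{-28 + z}{F + z}$ ($Z{\left(z,F \right)} = \frac{z - 28}{F + z} = \frac{-28 + z}{F + z}$)
$Z{\left(214,50 \right)} - O{\left(-438 \right)} = \frac{-28 + 214}{50 + 214} - \frac{212}{-438} = \frac{1}{264} \cdot 186 - 212 \left(- \frac{1}{438}\right) = \frac{1}{264} \cdot 186 - - \frac{106}{219} = \frac{31}{44} + \frac{106}{219} = \frac{11453}{9636}$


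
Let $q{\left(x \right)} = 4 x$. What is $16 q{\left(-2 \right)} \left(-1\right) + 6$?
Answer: $134$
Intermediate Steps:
$16 q{\left(-2 \right)} \left(-1\right) + 6 = 16 \cdot 4 \left(-2\right) \left(-1\right) + 6 = 16 \left(\left(-8\right) \left(-1\right)\right) + 6 = 16 \cdot 8 + 6 = 128 + 6 = 134$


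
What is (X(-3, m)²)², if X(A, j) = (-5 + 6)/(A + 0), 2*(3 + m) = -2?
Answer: 1/81 ≈ 0.012346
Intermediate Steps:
m = -4 (m = -3 + (½)*(-2) = -3 - 1 = -4)
X(A, j) = 1/A
(X(-3, m)²)² = ((1/(-3))²)² = ((-⅓)²)² = (⅑)² = 1/81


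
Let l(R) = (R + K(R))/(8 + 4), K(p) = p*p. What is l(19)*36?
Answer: 1140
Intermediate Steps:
K(p) = p²
l(R) = R/12 + R²/12 (l(R) = (R + R²)/(8 + 4) = (R + R²)/12 = (R + R²)*(1/12) = R/12 + R²/12)
l(19)*36 = ((1/12)*19*(1 + 19))*36 = ((1/12)*19*20)*36 = (95/3)*36 = 1140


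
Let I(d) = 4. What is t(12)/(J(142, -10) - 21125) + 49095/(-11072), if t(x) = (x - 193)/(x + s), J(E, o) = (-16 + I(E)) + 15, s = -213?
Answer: -104217953311/23503209792 ≈ -4.4342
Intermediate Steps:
J(E, o) = 3 (J(E, o) = (-16 + 4) + 15 = -12 + 15 = 3)
t(x) = (-193 + x)/(-213 + x) (t(x) = (x - 193)/(x - 213) = (-193 + x)/(-213 + x))
t(12)/(J(142, -10) - 21125) + 49095/(-11072) = ((-193 + 12)/(-213 + 12))/(3 - 21125) + 49095/(-11072) = (-181/(-201))/(-21122) + 49095*(-1/11072) = -1/201*(-181)*(-1/21122) - 49095/11072 = (181/201)*(-1/21122) - 49095/11072 = -181/4245522 - 49095/11072 = -104217953311/23503209792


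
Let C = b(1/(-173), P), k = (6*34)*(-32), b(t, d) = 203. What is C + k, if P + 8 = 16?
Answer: -6325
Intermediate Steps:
P = 8 (P = -8 + 16 = 8)
k = -6528 (k = 204*(-32) = -6528)
C = 203
C + k = 203 - 6528 = -6325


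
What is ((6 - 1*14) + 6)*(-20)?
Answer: 40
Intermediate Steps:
((6 - 1*14) + 6)*(-20) = ((6 - 14) + 6)*(-20) = (-8 + 6)*(-20) = -2*(-20) = 40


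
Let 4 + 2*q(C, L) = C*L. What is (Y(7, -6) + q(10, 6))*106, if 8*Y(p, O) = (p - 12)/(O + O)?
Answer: 142729/48 ≈ 2973.5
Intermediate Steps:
q(C, L) = -2 + C*L/2 (q(C, L) = -2 + (C*L)/2 = -2 + C*L/2)
Y(p, O) = (-12 + p)/(16*O) (Y(p, O) = ((p - 12)/(O + O))/8 = ((-12 + p)/((2*O)))/8 = ((-12 + p)*(1/(2*O)))/8 = ((-12 + p)/(2*O))/8 = (-12 + p)/(16*O))
(Y(7, -6) + q(10, 6))*106 = ((1/16)*(-12 + 7)/(-6) + (-2 + (1/2)*10*6))*106 = ((1/16)*(-1/6)*(-5) + (-2 + 30))*106 = (5/96 + 28)*106 = (2693/96)*106 = 142729/48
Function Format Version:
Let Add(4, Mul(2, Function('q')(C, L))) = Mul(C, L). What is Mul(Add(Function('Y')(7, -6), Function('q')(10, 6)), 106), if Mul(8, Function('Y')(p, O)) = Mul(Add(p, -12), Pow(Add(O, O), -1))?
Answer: Rational(142729, 48) ≈ 2973.5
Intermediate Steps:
Function('q')(C, L) = Add(-2, Mul(Rational(1, 2), C, L)) (Function('q')(C, L) = Add(-2, Mul(Rational(1, 2), Mul(C, L))) = Add(-2, Mul(Rational(1, 2), C, L)))
Function('Y')(p, O) = Mul(Rational(1, 16), Pow(O, -1), Add(-12, p)) (Function('Y')(p, O) = Mul(Rational(1, 8), Mul(Add(p, -12), Pow(Add(O, O), -1))) = Mul(Rational(1, 8), Mul(Add(-12, p), Pow(Mul(2, O), -1))) = Mul(Rational(1, 8), Mul(Add(-12, p), Mul(Rational(1, 2), Pow(O, -1)))) = Mul(Rational(1, 8), Mul(Rational(1, 2), Pow(O, -1), Add(-12, p))) = Mul(Rational(1, 16), Pow(O, -1), Add(-12, p)))
Mul(Add(Function('Y')(7, -6), Function('q')(10, 6)), 106) = Mul(Add(Mul(Rational(1, 16), Pow(-6, -1), Add(-12, 7)), Add(-2, Mul(Rational(1, 2), 10, 6))), 106) = Mul(Add(Mul(Rational(1, 16), Rational(-1, 6), -5), Add(-2, 30)), 106) = Mul(Add(Rational(5, 96), 28), 106) = Mul(Rational(2693, 96), 106) = Rational(142729, 48)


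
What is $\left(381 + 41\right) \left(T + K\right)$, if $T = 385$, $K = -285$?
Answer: $42200$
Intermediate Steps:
$\left(381 + 41\right) \left(T + K\right) = \left(381 + 41\right) \left(385 - 285\right) = 422 \cdot 100 = 42200$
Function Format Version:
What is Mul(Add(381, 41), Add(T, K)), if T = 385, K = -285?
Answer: 42200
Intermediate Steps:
Mul(Add(381, 41), Add(T, K)) = Mul(Add(381, 41), Add(385, -285)) = Mul(422, 100) = 42200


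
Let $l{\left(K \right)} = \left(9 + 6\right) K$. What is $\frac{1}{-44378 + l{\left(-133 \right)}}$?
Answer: $- \frac{1}{46373} \approx -2.1564 \cdot 10^{-5}$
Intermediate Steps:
$l{\left(K \right)} = 15 K$
$\frac{1}{-44378 + l{\left(-133 \right)}} = \frac{1}{-44378 + 15 \left(-133\right)} = \frac{1}{-44378 - 1995} = \frac{1}{-46373} = - \frac{1}{46373}$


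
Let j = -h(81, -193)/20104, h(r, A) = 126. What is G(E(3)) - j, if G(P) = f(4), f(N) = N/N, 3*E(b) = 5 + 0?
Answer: 1445/1436 ≈ 1.0063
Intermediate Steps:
E(b) = 5/3 (E(b) = (5 + 0)/3 = (⅓)*5 = 5/3)
f(N) = 1
G(P) = 1
j = -9/1436 (j = -126/20104 = -1*9/1436 = -9/1436 ≈ -0.0062674)
G(E(3)) - j = 1 - 1*(-9/1436) = 1 + 9/1436 = 1445/1436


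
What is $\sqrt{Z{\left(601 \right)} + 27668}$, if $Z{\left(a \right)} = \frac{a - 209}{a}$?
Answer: $\frac{2 \sqrt{2498486215}}{601} \approx 166.34$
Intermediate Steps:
$Z{\left(a \right)} = \frac{-209 + a}{a}$
$\sqrt{Z{\left(601 \right)} + 27668} = \sqrt{\frac{-209 + 601}{601} + 27668} = \sqrt{\frac{1}{601} \cdot 392 + 27668} = \sqrt{\frac{392}{601} + 27668} = \sqrt{\frac{16628860}{601}} = \frac{2 \sqrt{2498486215}}{601}$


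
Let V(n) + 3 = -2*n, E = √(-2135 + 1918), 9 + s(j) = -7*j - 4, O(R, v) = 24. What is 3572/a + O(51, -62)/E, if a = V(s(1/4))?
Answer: 7144/53 - 24*I*√217/217 ≈ 134.79 - 1.6292*I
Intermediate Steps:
s(j) = -13 - 7*j (s(j) = -9 + (-7*j - 4) = -9 + (-4 - 7*j) = -13 - 7*j)
E = I*√217 (E = √(-217) = I*√217 ≈ 14.731*I)
V(n) = -3 - 2*n
a = 53/2 (a = -3 - 2*(-13 - 7/4) = -3 - 2*(-59/4) = -3 + 59/2 = 53/2 ≈ 26.500)
3572/a + O(51, -62)/E = 3572/(53/2) + 24/((I*√217)) = 3572*(2/53) + 24*(-I*√217/217) = 7144/53 - 24*I*√217/217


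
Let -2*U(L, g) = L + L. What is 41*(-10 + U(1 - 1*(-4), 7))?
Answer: -615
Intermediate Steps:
U(L, g) = -L (U(L, g) = -(L + L)/2 = -L)
41*(-10 + U(1 - 1*(-4), 7)) = 41*(-10 - (1 - 1*(-4))) = 41*(-10 - (1 + 4)) = 41*(-10 - 1*5) = 41*(-10 - 5) = 41*(-15) = -615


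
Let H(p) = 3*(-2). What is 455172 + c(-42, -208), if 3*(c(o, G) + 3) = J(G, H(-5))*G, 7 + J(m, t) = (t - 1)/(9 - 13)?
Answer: 455533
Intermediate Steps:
H(p) = -6
J(m, t) = -27/4 - t/4 (J(m, t) = -7 + (t - 1)/(9 - 13) = -7 + (-1 + t)/(-4) = -7 + (-1 + t)*(-¼) = -7 + (¼ - t/4) = -27/4 - t/4)
c(o, G) = -3 - 7*G/4 (c(o, G) = -3 + ((-27/4 - ¼*(-6))*G)/3 = -3 + ((-27/4 + 3/2)*G)/3 = -3 + (-21*G/4)/3 = -3 - 7*G/4)
455172 + c(-42, -208) = 455172 + (-3 - 7/4*(-208)) = 455172 + (-3 + 364) = 455172 + 361 = 455533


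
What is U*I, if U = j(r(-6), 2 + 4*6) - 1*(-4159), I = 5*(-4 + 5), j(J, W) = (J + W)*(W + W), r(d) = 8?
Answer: 29635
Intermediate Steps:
j(J, W) = 2*W*(J + W) (j(J, W) = (J + W)*(2*W) = 2*W*(J + W))
I = 5 (I = 5*1 = 5)
U = 5927 (U = 2*(2 + 4*6)*(8 + (2 + 4*6)) - 1*(-4159) = 2*(2 + 24)*(8 + (2 + 24)) + 4159 = 2*26*(8 + 26) + 4159 = 2*26*34 + 4159 = 1768 + 4159 = 5927)
U*I = 5927*5 = 29635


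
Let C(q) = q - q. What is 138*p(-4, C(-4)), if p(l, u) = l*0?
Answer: 0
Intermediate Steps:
C(q) = 0
p(l, u) = 0
138*p(-4, C(-4)) = 138*0 = 0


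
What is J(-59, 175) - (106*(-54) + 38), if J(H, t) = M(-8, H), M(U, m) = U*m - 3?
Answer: 6155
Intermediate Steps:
M(U, m) = -3 + U*m
J(H, t) = -3 - 8*H
J(-59, 175) - (106*(-54) + 38) = (-3 - 8*(-59)) - (106*(-54) + 38) = (-3 + 472) - (-5724 + 38) = 469 - 1*(-5686) = 469 + 5686 = 6155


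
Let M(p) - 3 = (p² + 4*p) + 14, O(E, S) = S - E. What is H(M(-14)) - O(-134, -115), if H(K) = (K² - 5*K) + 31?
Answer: 23876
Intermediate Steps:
M(p) = 17 + p² + 4*p (M(p) = 3 + ((p² + 4*p) + 14) = 3 + (14 + p² + 4*p) = 17 + p² + 4*p)
H(K) = 31 + K² - 5*K
H(M(-14)) - O(-134, -115) = (31 + (17 + (-14)² + 4*(-14))² - 5*(17 + (-14)² + 4*(-14))) - (-115 - 1*(-134)) = (31 + (17 + 196 - 56)² - 5*(17 + 196 - 56)) - (-115 + 134) = (31 + 157² - 5*157) - 1*19 = (31 + 24649 - 785) - 19 = 23895 - 19 = 23876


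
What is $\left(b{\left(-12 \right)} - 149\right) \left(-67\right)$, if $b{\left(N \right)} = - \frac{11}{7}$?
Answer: $\frac{70618}{7} \approx 10088.0$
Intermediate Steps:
$b{\left(N \right)} = - \frac{11}{7}$ ($b{\left(N \right)} = \left(-11\right) \frac{1}{7} = - \frac{11}{7}$)
$\left(b{\left(-12 \right)} - 149\right) \left(-67\right) = \left(- \frac{11}{7} - 149\right) \left(-67\right) = \left(- \frac{1054}{7}\right) \left(-67\right) = \frac{70618}{7}$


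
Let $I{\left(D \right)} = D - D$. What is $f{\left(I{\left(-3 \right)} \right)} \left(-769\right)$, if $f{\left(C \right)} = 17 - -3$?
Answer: $-15380$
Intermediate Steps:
$I{\left(D \right)} = 0$
$f{\left(C \right)} = 20$ ($f{\left(C \right)} = 17 + 3 = 20$)
$f{\left(I{\left(-3 \right)} \right)} \left(-769\right) = 20 \left(-769\right) = -15380$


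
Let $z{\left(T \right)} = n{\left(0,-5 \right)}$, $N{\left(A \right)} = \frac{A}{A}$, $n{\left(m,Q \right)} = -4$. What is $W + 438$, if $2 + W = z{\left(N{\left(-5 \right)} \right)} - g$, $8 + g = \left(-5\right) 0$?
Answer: $440$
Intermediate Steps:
$N{\left(A \right)} = 1$
$z{\left(T \right)} = -4$
$g = -8$ ($g = -8 - 0 = -8 + 0 = -8$)
$W = 2$ ($W = -2 - -4 = -2 + \left(-4 + 8\right) = -2 + 4 = 2$)
$W + 438 = 2 + 438 = 440$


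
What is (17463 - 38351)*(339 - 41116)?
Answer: 851749976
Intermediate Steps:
(17463 - 38351)*(339 - 41116) = -20888*(-40777) = 851749976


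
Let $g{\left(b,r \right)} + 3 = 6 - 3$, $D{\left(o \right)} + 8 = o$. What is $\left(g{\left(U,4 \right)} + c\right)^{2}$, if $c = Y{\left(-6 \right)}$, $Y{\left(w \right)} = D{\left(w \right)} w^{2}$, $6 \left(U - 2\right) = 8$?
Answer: $254016$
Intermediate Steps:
$D{\left(o \right)} = -8 + o$
$U = \frac{10}{3}$ ($U = 2 + \frac{1}{6} \cdot 8 = 2 + \frac{4}{3} = \frac{10}{3} \approx 3.3333$)
$g{\left(b,r \right)} = 0$ ($g{\left(b,r \right)} = -3 + \left(6 - 3\right) = -3 + 3 = 0$)
$Y{\left(w \right)} = w^{2} \left(-8 + w\right)$ ($Y{\left(w \right)} = \left(-8 + w\right) w^{2} = w^{2} \left(-8 + w\right)$)
$c = -504$ ($c = \left(-6\right)^{2} \left(-8 - 6\right) = 36 \left(-14\right) = -504$)
$\left(g{\left(U,4 \right)} + c\right)^{2} = \left(0 - 504\right)^{2} = \left(-504\right)^{2} = 254016$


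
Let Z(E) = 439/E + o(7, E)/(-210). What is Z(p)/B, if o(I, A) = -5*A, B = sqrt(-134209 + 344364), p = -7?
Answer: -2641*sqrt(210155)/8826510 ≈ -0.13717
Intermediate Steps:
B = sqrt(210155) ≈ 458.43
Z(E) = 439/E + E/42 (Z(E) = 439/E - 5*E/(-210) = 439/E - 5*E*(-1/210) = 439/E + E/42)
Z(p)/B = (439/(-7) + (1/42)*(-7))/(sqrt(210155)) = (439*(-1/7) - 1/6)*(sqrt(210155)/210155) = (-439/7 - 1/6)*(sqrt(210155)/210155) = -2641*sqrt(210155)/8826510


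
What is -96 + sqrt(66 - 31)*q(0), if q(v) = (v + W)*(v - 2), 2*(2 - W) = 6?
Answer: -96 + 2*sqrt(35) ≈ -84.168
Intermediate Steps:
W = -1 (W = 2 - 1/2*6 = 2 - 3 = -1)
q(v) = (-1 + v)*(-2 + v) (q(v) = (v - 1)*(v - 2) = (-1 + v)*(-2 + v))
-96 + sqrt(66 - 31)*q(0) = -96 + sqrt(66 - 31)*(2 + 0**2 - 3*0) = -96 + sqrt(35)*(2 + 0 + 0) = -96 + sqrt(35)*2 = -96 + 2*sqrt(35)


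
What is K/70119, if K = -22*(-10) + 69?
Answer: 289/70119 ≈ 0.0041216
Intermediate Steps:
K = 289 (K = 220 + 69 = 289)
K/70119 = 289/70119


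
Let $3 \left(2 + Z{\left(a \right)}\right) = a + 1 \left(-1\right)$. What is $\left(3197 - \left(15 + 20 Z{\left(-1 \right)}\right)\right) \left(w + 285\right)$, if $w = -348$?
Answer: $-203826$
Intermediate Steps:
$Z{\left(a \right)} = - \frac{7}{3} + \frac{a}{3}$ ($Z{\left(a \right)} = -2 + \frac{a + 1 \left(-1\right)}{3} = -2 + \frac{a - 1}{3} = -2 + \frac{-1 + a}{3} = -2 + \left(- \frac{1}{3} + \frac{a}{3}\right) = - \frac{7}{3} + \frac{a}{3}$)
$\left(3197 - \left(15 + 20 Z{\left(-1 \right)}\right)\right) \left(w + 285\right) = \left(3197 - \left(15 + 20 \left(- \frac{7}{3} + \frac{1}{3} \left(-1\right)\right)\right)\right) \left(-348 + 285\right) = \left(3197 - \left(15 + 20 \left(- \frac{7}{3} - \frac{1}{3}\right)\right)\right) \left(-63\right) = \left(3197 - - \frac{115}{3}\right) \left(-63\right) = \left(3197 + \left(\frac{160}{3} - 15\right)\right) \left(-63\right) = \left(3197 + \frac{115}{3}\right) \left(-63\right) = \frac{9706}{3} \left(-63\right) = -203826$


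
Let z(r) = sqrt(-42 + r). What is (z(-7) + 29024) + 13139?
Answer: 42163 + 7*I ≈ 42163.0 + 7.0*I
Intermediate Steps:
(z(-7) + 29024) + 13139 = (sqrt(-42 - 7) + 29024) + 13139 = (sqrt(-49) + 29024) + 13139 = (7*I + 29024) + 13139 = (29024 + 7*I) + 13139 = 42163 + 7*I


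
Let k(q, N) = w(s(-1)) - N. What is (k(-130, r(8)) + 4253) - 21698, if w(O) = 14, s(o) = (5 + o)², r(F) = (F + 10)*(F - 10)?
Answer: -17395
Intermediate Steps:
r(F) = (-10 + F)*(10 + F) (r(F) = (10 + F)*(-10 + F) = (-10 + F)*(10 + F))
k(q, N) = 14 - N
(k(-130, r(8)) + 4253) - 21698 = ((14 - (-100 + 8²)) + 4253) - 21698 = ((14 - (-100 + 64)) + 4253) - 21698 = ((14 - 1*(-36)) + 4253) - 21698 = ((14 + 36) + 4253) - 21698 = (50 + 4253) - 21698 = 4303 - 21698 = -17395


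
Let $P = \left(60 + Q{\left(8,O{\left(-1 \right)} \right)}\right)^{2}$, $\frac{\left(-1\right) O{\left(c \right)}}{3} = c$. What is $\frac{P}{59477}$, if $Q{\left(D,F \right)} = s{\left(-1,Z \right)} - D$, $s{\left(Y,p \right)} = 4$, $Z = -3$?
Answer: $\frac{3136}{59477} \approx 0.052726$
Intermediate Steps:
$O{\left(c \right)} = - 3 c$
$Q{\left(D,F \right)} = 4 - D$
$P = 3136$ ($P = \left(60 + \left(4 - 8\right)\right)^{2} = \left(60 - 4\right)^{2} = 56^{2} = 3136$)
$\frac{P}{59477} = \frac{3136}{59477}$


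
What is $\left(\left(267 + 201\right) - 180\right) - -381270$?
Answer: $381558$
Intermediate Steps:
$\left(\left(267 + 201\right) - 180\right) - -381270 = \left(468 - 180\right) + 381270 = 288 + 381270 = 381558$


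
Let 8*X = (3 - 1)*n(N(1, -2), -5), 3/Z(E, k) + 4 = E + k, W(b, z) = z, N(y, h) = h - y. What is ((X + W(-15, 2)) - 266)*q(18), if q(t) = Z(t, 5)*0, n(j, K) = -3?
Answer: 0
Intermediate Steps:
Z(E, k) = 3/(-4 + E + k) (Z(E, k) = 3/(-4 + (E + k)) = 3/(-4 + E + k))
X = -¾ (X = ((3 - 1)*(-3))/8 = (2*(-3))/8 = (⅛)*(-6) = -¾ ≈ -0.75000)
q(t) = 0 (q(t) = (3/(-4 + t + 5))*0 = (3/(1 + t))*0 = 0)
((X + W(-15, 2)) - 266)*q(18) = ((-¾ + 2) - 266)*0 = (5/4 - 266)*0 = -1059/4*0 = 0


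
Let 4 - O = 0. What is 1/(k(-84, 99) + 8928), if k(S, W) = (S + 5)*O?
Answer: 1/8612 ≈ 0.00011612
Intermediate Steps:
O = 4 (O = 4 - 1*0 = 4 + 0 = 4)
k(S, W) = 20 + 4*S (k(S, W) = (S + 5)*4 = (5 + S)*4 = 20 + 4*S)
1/(k(-84, 99) + 8928) = 1/((20 + 4*(-84)) + 8928) = 1/((20 - 336) + 8928) = 1/(-316 + 8928) = 1/8612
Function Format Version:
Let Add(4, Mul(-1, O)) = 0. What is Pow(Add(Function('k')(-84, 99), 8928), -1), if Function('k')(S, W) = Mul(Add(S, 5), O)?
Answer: Rational(1, 8612) ≈ 0.00011612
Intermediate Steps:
O = 4 (O = Add(4, Mul(-1, 0)) = Add(4, 0) = 4)
Function('k')(S, W) = Add(20, Mul(4, S)) (Function('k')(S, W) = Mul(Add(S, 5), 4) = Mul(Add(5, S), 4) = Add(20, Mul(4, S)))
Pow(Add(Function('k')(-84, 99), 8928), -1) = Pow(Add(Add(20, Mul(4, -84)), 8928), -1) = Pow(Add(Add(20, -336), 8928), -1) = Pow(Add(-316, 8928), -1) = Pow(8612, -1) = Rational(1, 8612)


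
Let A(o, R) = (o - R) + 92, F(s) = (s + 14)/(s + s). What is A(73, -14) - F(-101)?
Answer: 36071/202 ≈ 178.57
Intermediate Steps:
F(s) = (14 + s)/(2*s) (F(s) = (14 + s)/((2*s)) = (14 + s)*(1/(2*s)) = (14 + s)/(2*s))
A(o, R) = 92 + o - R
A(73, -14) - F(-101) = (92 + 73 - 1*(-14)) - (14 - 101)/(2*(-101)) = (92 + 73 + 14) - (-1)*(-87)/(2*101) = 179 - 1*87/202 = 179 - 87/202 = 36071/202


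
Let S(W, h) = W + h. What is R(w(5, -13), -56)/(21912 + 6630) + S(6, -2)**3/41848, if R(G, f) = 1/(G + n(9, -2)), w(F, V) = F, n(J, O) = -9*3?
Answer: 5018161/3284670444 ≈ 0.0015278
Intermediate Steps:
n(J, O) = -27
R(G, f) = 1/(-27 + G) (R(G, f) = 1/(G - 27) = 1/(-27 + G))
R(w(5, -13), -56)/(21912 + 6630) + S(6, -2)**3/41848 = 1/((-27 + 5)*(21912 + 6630)) + (6 - 2)**3/41848 = 1/(-22*28542) + 4**3*(1/41848) = -1/22*1/28542 + 64*(1/41848) = -1/627924 + 8/5231 = 5018161/3284670444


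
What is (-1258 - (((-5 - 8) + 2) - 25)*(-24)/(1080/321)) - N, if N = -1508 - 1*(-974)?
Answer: -4904/5 ≈ -980.80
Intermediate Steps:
N = -534 (N = -1508 + 974 = -534)
(-1258 - (((-5 - 8) + 2) - 25)*(-24)/(1080/321)) - N = (-1258 - (((-5 - 8) + 2) - 25)*(-24)/(1080/321)) - 1*(-534) = (-1258 - ((-13 + 2) - 25)*(-24)/(1080*(1/321))) + 534 = (-1258 - (-11 - 25)*(-24)/360/107) + 534 = (-1258 - (-36*(-24))*107/360) + 534 = (-1258 - 864*107/360) + 534 = (-1258 - 1*1284/5) + 534 = (-1258 - 1284/5) + 534 = -7574/5 + 534 = -4904/5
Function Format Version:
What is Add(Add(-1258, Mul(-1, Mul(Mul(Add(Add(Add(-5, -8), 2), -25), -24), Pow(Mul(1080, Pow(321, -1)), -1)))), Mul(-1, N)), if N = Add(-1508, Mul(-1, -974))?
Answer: Rational(-4904, 5) ≈ -980.80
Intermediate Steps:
N = -534 (N = Add(-1508, 974) = -534)
Add(Add(-1258, Mul(-1, Mul(Mul(Add(Add(Add(-5, -8), 2), -25), -24), Pow(Mul(1080, Pow(321, -1)), -1)))), Mul(-1, N)) = Add(Add(-1258, Mul(-1, Mul(Mul(Add(Add(Add(-5, -8), 2), -25), -24), Pow(Mul(1080, Pow(321, -1)), -1)))), Mul(-1, -534)) = Add(Add(-1258, Mul(-1, Mul(Mul(Add(Add(-13, 2), -25), -24), Pow(Mul(1080, Rational(1, 321)), -1)))), 534) = Add(Add(-1258, Mul(-1, Mul(Mul(Add(-11, -25), -24), Pow(Rational(360, 107), -1)))), 534) = Add(Add(-1258, Mul(-1, Mul(Mul(-36, -24), Rational(107, 360)))), 534) = Add(Add(-1258, Mul(-1, Mul(864, Rational(107, 360)))), 534) = Add(Add(-1258, Mul(-1, Rational(1284, 5))), 534) = Add(Add(-1258, Rational(-1284, 5)), 534) = Add(Rational(-7574, 5), 534) = Rational(-4904, 5)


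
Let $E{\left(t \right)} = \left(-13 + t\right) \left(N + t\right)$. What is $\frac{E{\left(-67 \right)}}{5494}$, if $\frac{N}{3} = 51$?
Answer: $- \frac{3440}{2747} \approx -1.2523$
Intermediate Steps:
$N = 153$ ($N = 3 \cdot 51 = 153$)
$E{\left(t \right)} = \left(-13 + t\right) \left(153 + t\right)$
$\frac{E{\left(-67 \right)}}{5494} = \frac{-1989 + \left(-67\right)^{2} + 140 \left(-67\right)}{5494} = \left(-1989 + 4489 - 9380\right) \frac{1}{5494} = \left(-6880\right) \frac{1}{5494} = - \frac{3440}{2747}$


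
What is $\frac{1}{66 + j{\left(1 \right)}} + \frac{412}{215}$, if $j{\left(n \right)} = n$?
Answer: $\frac{27819}{14405} \approx 1.9312$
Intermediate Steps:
$\frac{1}{66 + j{\left(1 \right)}} + \frac{412}{215} = \frac{1}{66 + 1} + \frac{412}{215} = \frac{1}{67} + 412 \cdot \frac{1}{215} = \frac{1}{67} + \frac{412}{215} = \frac{27819}{14405}$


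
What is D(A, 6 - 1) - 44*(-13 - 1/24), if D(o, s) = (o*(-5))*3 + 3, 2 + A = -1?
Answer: 3731/6 ≈ 621.83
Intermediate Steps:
A = -3 (A = -2 - 1 = -3)
D(o, s) = 3 - 15*o (D(o, s) = -5*o*3 + 3 = -15*o + 3 = 3 - 15*o)
D(A, 6 - 1) - 44*(-13 - 1/24) = (3 - 15*(-3)) - 44*(-13 - 1/24) = (3 + 45) - 44*(-13 - 1*1/24) = 48 - 44*(-13 - 1/24) = 48 - 44*(-313/24) = 48 + 3443/6 = 3731/6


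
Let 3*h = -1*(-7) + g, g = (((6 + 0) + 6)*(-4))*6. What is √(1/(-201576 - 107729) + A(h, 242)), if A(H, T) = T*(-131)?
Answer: 9*I*√37443421251455/309305 ≈ 178.05*I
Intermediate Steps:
g = -288 (g = ((6 + 6)*(-4))*6 = (12*(-4))*6 = -48*6 = -288)
h = -281/3 (h = (-1*(-7) - 288)/3 = (7 - 288)/3 = (⅓)*(-281) = -281/3 ≈ -93.667)
A(H, T) = -131*T
√(1/(-201576 - 107729) + A(h, 242)) = √(1/(-201576 - 107729) - 131*242) = √(1/(-309305) - 31702) = √(-1/309305 - 31702) = √(-9805587111/309305) = 9*I*√37443421251455/309305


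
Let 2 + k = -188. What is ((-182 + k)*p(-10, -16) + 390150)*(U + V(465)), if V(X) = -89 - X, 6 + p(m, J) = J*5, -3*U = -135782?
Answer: 18872561680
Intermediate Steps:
U = 135782/3 (U = -⅓*(-135782) = 135782/3 ≈ 45261.)
p(m, J) = -6 + 5*J (p(m, J) = -6 + J*5 = -6 + 5*J)
k = -190 (k = -2 - 188 = -190)
((-182 + k)*p(-10, -16) + 390150)*(U + V(465)) = ((-182 - 190)*(-6 + 5*(-16)) + 390150)*(135782/3 + (-89 - 1*465)) = (-372*(-6 - 80) + 390150)*(135782/3 + (-89 - 465)) = (-372*(-86) + 390150)*(135782/3 - 554) = (31992 + 390150)*(134120/3) = 422142*(134120/3) = 18872561680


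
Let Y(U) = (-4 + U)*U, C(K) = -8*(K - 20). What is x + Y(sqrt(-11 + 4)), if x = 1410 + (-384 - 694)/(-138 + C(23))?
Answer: 114182/81 - 4*I*sqrt(7) ≈ 1409.7 - 10.583*I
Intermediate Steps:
C(K) = 160 - 8*K (C(K) = -8*(-20 + K) = 160 - 8*K)
Y(U) = U*(-4 + U)
x = 114749/81 (x = 1410 + (-384 - 694)/(-138 + (160 - 8*23)) = 1410 - 1078/(-138 + (160 - 184)) = 1410 - 1078/(-138 - 24) = 1410 - 1078/(-162) = 1410 - 1078*(-1/162) = 1410 + 539/81 = 114749/81 ≈ 1416.7)
x + Y(sqrt(-11 + 4)) = 114749/81 + sqrt(-11 + 4)*(-4 + sqrt(-11 + 4)) = 114749/81 + sqrt(-7)*(-4 + sqrt(-7)) = 114749/81 + (I*sqrt(7))*(-4 + I*sqrt(7)) = 114749/81 + I*sqrt(7)*(-4 + I*sqrt(7))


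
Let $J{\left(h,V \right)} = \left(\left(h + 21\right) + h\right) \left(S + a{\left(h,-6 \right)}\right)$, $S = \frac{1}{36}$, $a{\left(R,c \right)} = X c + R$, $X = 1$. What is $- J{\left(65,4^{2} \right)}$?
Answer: $- \frac{320875}{36} \approx -8913.2$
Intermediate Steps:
$a{\left(R,c \right)} = R + c$ ($a{\left(R,c \right)} = 1 c + R = c + R = R + c$)
$S = \frac{1}{36} \approx 0.027778$
$J{\left(h,V \right)} = \left(21 + 2 h\right) \left(- \frac{215}{36} + h\right)$ ($J{\left(h,V \right)} = \left(\left(h + 21\right) + h\right) \left(\frac{1}{36} + \left(h - 6\right)\right) = \left(\left(21 + h\right) + h\right) \left(\frac{1}{36} + \left(-6 + h\right)\right) = \left(21 + 2 h\right) \left(- \frac{215}{36} + h\right)$)
$- J{\left(65,4^{2} \right)} = - (- \frac{1505}{12} + 2 \cdot 65^{2} + \frac{163}{18} \cdot 65) = - (- \frac{1505}{12} + 2 \cdot 4225 + \frac{10595}{18}) = - (- \frac{1505}{12} + 8450 + \frac{10595}{18}) = \left(-1\right) \frac{320875}{36} = - \frac{320875}{36}$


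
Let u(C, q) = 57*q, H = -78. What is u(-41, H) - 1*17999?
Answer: -22445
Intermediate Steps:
u(-41, H) - 1*17999 = 57*(-78) - 1*17999 = -4446 - 17999 = -22445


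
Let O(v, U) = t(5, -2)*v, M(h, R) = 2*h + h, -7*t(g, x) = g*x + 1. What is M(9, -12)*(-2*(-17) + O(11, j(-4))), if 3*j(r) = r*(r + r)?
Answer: 9099/7 ≈ 1299.9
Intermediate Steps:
t(g, x) = -⅐ - g*x/7 (t(g, x) = -(g*x + 1)/7 = -(1 + g*x)/7 = -⅐ - g*x/7)
M(h, R) = 3*h
j(r) = 2*r²/3 (j(r) = (r*(r + r))/3 = (r*(2*r))/3 = (2*r²)/3 = 2*r²/3)
O(v, U) = 9*v/7 (O(v, U) = (-⅐ - ⅐*5*(-2))*v = (-⅐ + 10/7)*v = 9*v/7)
M(9, -12)*(-2*(-17) + O(11, j(-4))) = (3*9)*(-2*(-17) + (9/7)*11) = 27*(34 + 99/7) = 27*(337/7) = 9099/7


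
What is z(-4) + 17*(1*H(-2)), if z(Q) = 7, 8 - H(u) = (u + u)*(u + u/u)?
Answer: 75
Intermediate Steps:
H(u) = 8 - 2*u*(1 + u) (H(u) = 8 - (u + u)*(u + u/u) = 8 - 2*u*(u + 1) = 8 - 2*u*(1 + u))
z(-4) + 17*(1*H(-2)) = 7 + 17*(1*(8 - 2*(-2) - 2*(-2)²)) = 7 + 17*(1*(8 + 4 - 2*4)) = 7 + 17*(1*(8 + 4 - 8)) = 7 + 17*(1*4) = 7 + 17*4 = 7 + 68 = 75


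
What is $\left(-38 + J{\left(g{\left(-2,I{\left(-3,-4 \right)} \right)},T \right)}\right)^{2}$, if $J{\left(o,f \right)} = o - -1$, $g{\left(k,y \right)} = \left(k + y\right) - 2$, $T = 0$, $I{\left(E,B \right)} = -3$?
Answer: $1936$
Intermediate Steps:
$g{\left(k,y \right)} = -2 + k + y$
$J{\left(o,f \right)} = 1 + o$ ($J{\left(o,f \right)} = o + 1 = 1 + o$)
$\left(-38 + J{\left(g{\left(-2,I{\left(-3,-4 \right)} \right)},T \right)}\right)^{2} = \left(-38 + \left(1 - 7\right)\right)^{2} = \left(-38 - 6\right)^{2} = \left(-44\right)^{2} = 1936$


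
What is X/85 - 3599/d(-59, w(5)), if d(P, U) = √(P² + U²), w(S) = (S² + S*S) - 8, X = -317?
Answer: -317/85 - 3599*√5245/5245 ≈ -53.424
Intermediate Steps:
w(S) = -8 + 2*S² (w(S) = (S² + S²) - 8 = 2*S² - 8 = -8 + 2*S²)
X/85 - 3599/d(-59, w(5)) = -317/85 - 3599/√((-59)² + (-8 + 2*5²)²) = -317*1/85 - 3599/√(3481 + (-8 + 2*25)²) = -317/85 - 3599/√(3481 + (-8 + 50)²) = -317/85 - 3599/√(3481 + 42²) = -317/85 - 3599/√(3481 + 1764) = -317/85 - 3599*√5245/5245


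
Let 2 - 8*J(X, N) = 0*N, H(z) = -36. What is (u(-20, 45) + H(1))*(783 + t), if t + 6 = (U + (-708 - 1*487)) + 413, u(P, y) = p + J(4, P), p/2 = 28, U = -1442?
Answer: -117207/4 ≈ -29302.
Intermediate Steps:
J(X, N) = ¼ (J(X, N) = ¼ - 0*N = ¼ - ⅛*0 = ¼ + 0 = ¼)
p = 56 (p = 2*28 = 56)
u(P, y) = 225/4 (u(P, y) = 56 + ¼ = 225/4)
t = -2230 (t = -6 + ((-1442 + (-708 - 1*487)) + 413) = -6 + ((-1442 + (-708 - 487)) + 413) = -6 + ((-1442 - 1195) + 413) = -6 + (-2637 + 413) = -6 - 2224 = -2230)
(u(-20, 45) + H(1))*(783 + t) = (225/4 - 36)*(783 - 2230) = (81/4)*(-1447) = -117207/4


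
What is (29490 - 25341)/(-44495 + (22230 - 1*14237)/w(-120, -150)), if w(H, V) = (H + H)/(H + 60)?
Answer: -16596/169987 ≈ -0.097631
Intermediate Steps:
w(H, V) = 2*H/(60 + H) (w(H, V) = (2*H)/(60 + H) = 2*H/(60 + H))
(29490 - 25341)/(-44495 + (22230 - 1*14237)/w(-120, -150)) = (29490 - 25341)/(-44495 + (22230 - 1*14237)/((2*(-120)/(60 - 120)))) = 4149/(-44495 + (22230 - 14237)/((2*(-120)/(-60)))) = 4149/(-44495 + 7993/((2*(-120)*(-1/60)))) = 4149/(-44495 + 7993/4) = 4149/(-169987/4) = 4149*(-4/169987) = -16596/169987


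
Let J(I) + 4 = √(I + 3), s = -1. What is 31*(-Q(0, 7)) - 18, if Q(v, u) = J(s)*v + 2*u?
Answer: -452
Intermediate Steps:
J(I) = -4 + √(3 + I) (J(I) = -4 + √(I + 3) = -4 + √(3 + I))
Q(v, u) = 2*u + v*(-4 + √2) (Q(v, u) = (-4 + √(3 - 1))*v + 2*u = (-4 + √2)*v + 2*u = v*(-4 + √2) + 2*u = 2*u + v*(-4 + √2))
31*(-Q(0, 7)) - 18 = 31*(-(2*7 - 1*0*(4 - √2))) - 18 = 31*(-(14 + 0)) - 18 = 31*(-1*14) - 18 = 31*(-14) - 18 = -434 - 18 = -452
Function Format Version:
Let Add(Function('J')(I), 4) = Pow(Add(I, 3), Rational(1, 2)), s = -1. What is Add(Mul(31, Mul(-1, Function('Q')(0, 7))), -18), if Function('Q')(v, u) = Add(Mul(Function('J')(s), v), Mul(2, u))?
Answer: -452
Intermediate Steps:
Function('J')(I) = Add(-4, Pow(Add(3, I), Rational(1, 2))) (Function('J')(I) = Add(-4, Pow(Add(I, 3), Rational(1, 2))) = Add(-4, Pow(Add(3, I), Rational(1, 2))))
Function('Q')(v, u) = Add(Mul(2, u), Mul(v, Add(-4, Pow(2, Rational(1, 2))))) (Function('Q')(v, u) = Add(Mul(Add(-4, Pow(Add(3, -1), Rational(1, 2))), v), Mul(2, u)) = Add(Mul(Add(-4, Pow(2, Rational(1, 2))), v), Mul(2, u)) = Add(Mul(v, Add(-4, Pow(2, Rational(1, 2)))), Mul(2, u)) = Add(Mul(2, u), Mul(v, Add(-4, Pow(2, Rational(1, 2))))))
Add(Mul(31, Mul(-1, Function('Q')(0, 7))), -18) = Add(Mul(31, Mul(-1, Add(Mul(2, 7), Mul(-1, 0, Add(4, Mul(-1, Pow(2, Rational(1, 2)))))))), -18) = Add(Mul(31, Mul(-1, Add(14, 0))), -18) = Add(Mul(31, Mul(-1, 14)), -18) = Add(Mul(31, -14), -18) = Add(-434, -18) = -452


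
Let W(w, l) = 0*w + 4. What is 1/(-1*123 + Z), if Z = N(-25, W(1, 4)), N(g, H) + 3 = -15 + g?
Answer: -1/166 ≈ -0.0060241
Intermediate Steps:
W(w, l) = 4 (W(w, l) = 0 + 4 = 4)
N(g, H) = -18 + g (N(g, H) = -3 + (-15 + g) = -18 + g)
Z = -43 (Z = -18 - 25 = -43)
1/(-1*123 + Z) = 1/(-1*123 - 43) = 1/(-123 - 43) = 1/(-166) = -1/166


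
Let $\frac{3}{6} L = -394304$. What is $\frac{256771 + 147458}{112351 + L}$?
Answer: $- \frac{134743}{225419} \approx -0.59774$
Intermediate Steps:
$L = -788608$ ($L = 2 \left(-394304\right) = -788608$)
$\frac{256771 + 147458}{112351 + L} = \frac{256771 + 147458}{112351 - 788608} = \frac{404229}{-676257} = 404229 \left(- \frac{1}{676257}\right) = - \frac{134743}{225419}$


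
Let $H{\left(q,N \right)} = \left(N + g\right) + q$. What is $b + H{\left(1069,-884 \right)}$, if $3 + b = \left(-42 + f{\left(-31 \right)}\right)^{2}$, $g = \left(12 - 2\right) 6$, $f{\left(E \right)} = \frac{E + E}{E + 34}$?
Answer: $\frac{37522}{9} \approx 4169.1$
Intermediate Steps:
$f{\left(E \right)} = \frac{2 E}{34 + E}$
$g = 60$ ($g = 10 \cdot 6 = 60$)
$H{\left(q,N \right)} = 60 + N + q$ ($H{\left(q,N \right)} = \left(N + 60\right) + q = \left(60 + N\right) + q = 60 + N + q$)
$b = \frac{35317}{9}$ ($b = -3 + \left(-42 + 2 \left(-31\right) \frac{1}{34 - 31}\right)^{2} = -3 + \left(-42 + 2 \left(-31\right) \frac{1}{3}\right)^{2} = -3 + \left(-42 - \frac{62}{3}\right)^{2} = -3 + \left(- \frac{188}{3}\right)^{2} = -3 + \frac{35344}{9} = \frac{35317}{9} \approx 3924.1$)
$b + H{\left(1069,-884 \right)} = \frac{35317}{9} + \left(60 - 884 + 1069\right) = \frac{35317}{9} + 245 = \frac{37522}{9}$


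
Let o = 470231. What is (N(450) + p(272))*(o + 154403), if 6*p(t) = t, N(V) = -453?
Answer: -763927382/3 ≈ -2.5464e+8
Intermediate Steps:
p(t) = t/6
(N(450) + p(272))*(o + 154403) = (-453 + (⅙)*272)*(470231 + 154403) = (-453 + 136/3)*624634 = -1223/3*624634 = -763927382/3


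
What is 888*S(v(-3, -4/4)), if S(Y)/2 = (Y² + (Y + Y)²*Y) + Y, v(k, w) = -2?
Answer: -53280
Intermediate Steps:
S(Y) = 2*Y + 2*Y² + 8*Y³ (S(Y) = 2*((Y² + (Y + Y)²*Y) + Y) = 2*((Y² + (2*Y)²*Y) + Y) = 2*((Y² + (4*Y²)*Y) + Y) = 2*((Y² + 4*Y³) + Y) = 2*(Y + Y² + 4*Y³) = 2*Y + 2*Y² + 8*Y³)
888*S(v(-3, -4/4)) = 888*(2*(-2)*(1 - 2 + 4*(-2)²)) = 888*(2*(-2)*(1 - 2 + 4*4)) = 888*(2*(-2)*(1 - 2 + 16)) = 888*(2*(-2)*15) = 888*(-60) = -53280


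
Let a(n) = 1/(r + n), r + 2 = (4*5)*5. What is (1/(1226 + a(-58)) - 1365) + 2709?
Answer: 65911144/49041 ≈ 1344.0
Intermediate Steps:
r = 98 (r = -2 + (4*5)*5 = -2 + 20*5 = -2 + 100 = 98)
a(n) = 1/(98 + n)
(1/(1226 + a(-58)) - 1365) + 2709 = (1/(1226 + 1/(98 - 58)) - 1365) + 2709 = (1/(1226 + 1/40) - 1365) + 2709 = (1/(49041/40) - 1365) + 2709 = (40/49041 - 1365) + 2709 = -66940925/49041 + 2709 = 65911144/49041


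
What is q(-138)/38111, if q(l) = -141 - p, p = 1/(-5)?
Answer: -704/190555 ≈ -0.0036945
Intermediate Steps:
p = -1/5 ≈ -0.20000
q(l) = -704/5 (q(l) = -141 - 1*(-1/5) = -141 + 1/5 = -704/5)
q(-138)/38111 = -704/5/38111 = -704/5*1/38111 = -704/190555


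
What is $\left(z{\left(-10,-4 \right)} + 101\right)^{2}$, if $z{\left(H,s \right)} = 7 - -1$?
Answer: $11881$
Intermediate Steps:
$z{\left(H,s \right)} = 8$ ($z{\left(H,s \right)} = 7 + 1 = 8$)
$\left(z{\left(-10,-4 \right)} + 101\right)^{2} = \left(8 + 101\right)^{2} = 109^{2} = 11881$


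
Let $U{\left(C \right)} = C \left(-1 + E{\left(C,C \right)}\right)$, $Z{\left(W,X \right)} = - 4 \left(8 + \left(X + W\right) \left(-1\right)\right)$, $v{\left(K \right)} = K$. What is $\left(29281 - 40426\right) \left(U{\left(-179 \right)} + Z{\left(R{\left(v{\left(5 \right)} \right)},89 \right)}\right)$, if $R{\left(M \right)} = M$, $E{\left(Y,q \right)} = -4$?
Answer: $-13808655$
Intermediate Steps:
$Z{\left(W,X \right)} = -32 + 4 W + 4 X$ ($Z{\left(W,X \right)} = - 4 \left(8 + \left(W + X\right) \left(-1\right)\right) = - 4 \left(8 - \left(W + X\right)\right) = - 4 \left(8 - W - X\right) = -32 + 4 W + 4 X$)
$U{\left(C \right)} = - 5 C$ ($U{\left(C \right)} = C \left(-1 - 4\right) = C \left(-5\right) = - 5 C$)
$\left(29281 - 40426\right) \left(U{\left(-179 \right)} + Z{\left(R{\left(v{\left(5 \right)} \right)},89 \right)}\right) = \left(29281 - 40426\right) \left(\left(-5\right) \left(-179\right) + \left(-32 + 4 \cdot 5 + 4 \cdot 89\right)\right) = - 11145 \left(895 + \left(-32 + 20 + 356\right)\right) = - 11145 \left(895 + 344\right) = \left(-11145\right) 1239 = -13808655$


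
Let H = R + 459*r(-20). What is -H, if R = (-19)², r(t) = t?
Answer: 8819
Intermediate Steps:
R = 361
H = -8819 (H = 361 + 459*(-20) = 361 - 9180 = -8819)
-H = -1*(-8819) = 8819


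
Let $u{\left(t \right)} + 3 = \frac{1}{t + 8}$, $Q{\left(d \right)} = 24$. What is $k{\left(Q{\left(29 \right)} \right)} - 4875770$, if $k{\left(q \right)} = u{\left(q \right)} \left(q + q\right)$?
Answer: $- \frac{9751825}{2} \approx -4.8759 \cdot 10^{6}$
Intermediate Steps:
$u{\left(t \right)} = -3 + \frac{1}{8 + t}$ ($u{\left(t \right)} = -3 + \frac{1}{t + 8} = -3 + \frac{1}{8 + t}$)
$k{\left(q \right)} = \frac{2 q \left(-23 - 3 q\right)}{8 + q}$ ($k{\left(q \right)} = \frac{-23 - 3 q}{8 + q} \left(q + q\right) = \frac{-23 - 3 q}{8 + q} 2 q = \frac{2 q \left(-23 - 3 q\right)}{8 + q}$)
$k{\left(Q{\left(29 \right)} \right)} - 4875770 = \left(-2\right) 24 \frac{1}{8 + 24} \left(23 + 3 \cdot 24\right) - 4875770 = \left(-2\right) 24 \cdot \frac{1}{32} \left(23 + 72\right) - 4875770 = \left(-2\right) 24 \cdot \frac{1}{32} \cdot 95 - 4875770 = - \frac{285}{2} - 4875770 = - \frac{9751825}{2}$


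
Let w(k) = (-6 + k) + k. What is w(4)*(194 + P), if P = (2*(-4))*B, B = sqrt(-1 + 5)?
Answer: 356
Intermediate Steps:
B = 2 (B = sqrt(4) = 2)
w(k) = -6 + 2*k
P = -16 (P = (2*(-4))*2 = -8*2 = -16)
w(4)*(194 + P) = (-6 + 2*4)*(194 - 16) = (-6 + 8)*178 = 2*178 = 356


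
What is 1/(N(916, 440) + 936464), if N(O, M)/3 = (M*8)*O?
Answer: 1/10609424 ≈ 9.4256e-8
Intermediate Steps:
N(O, M) = 24*M*O (N(O, M) = 3*((M*8)*O) = 3*((8*M)*O) = 3*(8*M*O) = 24*M*O)
1/(N(916, 440) + 936464) = 1/(24*440*916 + 936464) = 1/(9672960 + 936464) = 1/10609424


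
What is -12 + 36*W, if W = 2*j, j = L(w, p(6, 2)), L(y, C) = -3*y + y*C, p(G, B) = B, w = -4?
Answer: 276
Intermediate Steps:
L(y, C) = -3*y + C*y
j = 4 (j = -4*(-3 + 2) = -4*(-1) = 4)
W = 8 (W = 2*4 = 8)
-12 + 36*W = -12 + 36*8 = -12 + 288 = 276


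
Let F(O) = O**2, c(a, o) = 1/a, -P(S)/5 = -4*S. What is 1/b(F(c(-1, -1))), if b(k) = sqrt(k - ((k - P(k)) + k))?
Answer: sqrt(19)/19 ≈ 0.22942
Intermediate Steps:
P(S) = 20*S (P(S) = -(-20)*S = 20*S)
b(k) = sqrt(19)*sqrt(k) (b(k) = sqrt(k - ((k - 20*k) + k)) = sqrt(k - (-19*k + k)) = sqrt(k - (-18)*k) = sqrt(k + 18*k) = sqrt(19*k) = sqrt(19)*sqrt(k))
1/b(F(c(-1, -1))) = 1/(sqrt(19)*sqrt((1/(-1))**2)) = 1/(sqrt(19)*sqrt((-1)**2)) = 1/(sqrt(19)*sqrt(1)) = 1/(sqrt(19)*1) = 1/(sqrt(19)) = sqrt(19)/19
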